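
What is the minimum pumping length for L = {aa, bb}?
p = 3

For a finite language L, the pumping lemma holds vacuously if p > max|s| for s ∈ L.

The longest string in L = {aa, bb} has length 2.
If p = 3, then no string s ∈ L has |s| ≥ p, so the condition is vacuously true.

The minimum pumping length is p = 3.

Why no smaller p works: for any p ≤ 2, the longest string s ∈ L has |s| = 2 ≥ p, so it would
have to be pumpable; but pumping up (i = 2, 3, ...) produces ever longer strings, which cannot all lie in the
finite language L. So the pumping property fails for every p ≤ 2.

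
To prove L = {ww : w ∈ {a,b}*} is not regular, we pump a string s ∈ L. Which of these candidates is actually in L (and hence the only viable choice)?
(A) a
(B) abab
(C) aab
(B) abab

The pumping lemma is applied to a string s that lies in L, so first check membership of each option:
- (A) a has odd length 1, so it cannot be written as ww and is not in L ✗
- (B) abab splits into halves ab · ab, which are equal, so it is in L (w = ab) ✓
- (C) aab has odd length 3, so it cannot be written as ww and is not in L ✗

Only (B) abab is in L, so it is the only candidate that could play the role of s.
(In a complete proof one picks s in terms of the pumping length p so that |s| ≥ p is guaranteed; a fixed string like abab illustrates the shape of such an s.)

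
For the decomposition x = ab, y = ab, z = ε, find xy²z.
ababab

Given x = 'ab', y = 'ab', z = '' and i = 2:

xy^2z = x + y·y·...·y (2 times) + z
       = 'ab' + 'ab'^2 + ''
       = 'ab' + 'abab' + ''
       = 'ababab'

The pumped string is 'ababab' with length 6.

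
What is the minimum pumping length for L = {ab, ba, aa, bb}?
p = 3

For a finite language L, the pumping lemma holds vacuously if p > max|s| for s ∈ L.

The longest string in L = {ab, ba, aa, bb} has length 2.
If p = 3, then no string s ∈ L has |s| ≥ p, so the condition is vacuously true.

The minimum pumping length is p = 3.

Why no smaller p works: for any p ≤ 2, the longest string s ∈ L has |s| = 2 ≥ p, so it would
have to be pumpable; but pumping up (i = 2, 3, ...) produces ever longer strings, which cannot all lie in the
finite language L. So the pumping property fails for every p ≤ 2.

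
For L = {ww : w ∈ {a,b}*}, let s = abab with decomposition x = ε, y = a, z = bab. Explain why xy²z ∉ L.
xy²z = aabab ∉ L

Pumping with i = 2 replaces y = a by y² = aa:
- Original: s = xyz = abab; abab splits into halves ab · ab, which are equal, so it is in L (w = ab)
- Pumped: xy²z = ε · aa · bab = aabab
- aabab has odd length 5, so it cannot be written as ww and is not in L

The pumping lemma would require xy²z ∈ L, so this decomposition yields a contradiction.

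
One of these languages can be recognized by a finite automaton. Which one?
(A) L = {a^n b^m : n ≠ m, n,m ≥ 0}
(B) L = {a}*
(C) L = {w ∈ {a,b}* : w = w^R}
(B) {a}*

(B) L = {a}* is regular.

This can be recognized by a finite automaton (DFA/NFA).
Regular expressions like {a}* define regular languages.

The other choices are not regular:
- {a^n b^m : n ≠ m, n,m ≥ 0}: After pumping a's, we can make n = m
- {w ∈ {a,b}* : w = w^R}: After pumping, the string is no longer symmetric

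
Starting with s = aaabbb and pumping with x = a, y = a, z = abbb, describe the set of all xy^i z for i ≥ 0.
{xy^i z : i ≥ 0} = {a^(2+i) b^3 : i ≥ 0} = {aabbb, aaabbb, aaaabbb, ...}

With x = a, y = a, z = abbb: Starting with aaabbb and pumping the second 'a', we get strings with 2+i a's followed by 3 b's for i = 0, 1, 2, ...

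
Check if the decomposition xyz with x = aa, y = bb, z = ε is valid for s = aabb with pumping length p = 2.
Violated: |xy| ≤ p

The decomposition x = aa, y = bb, z = ε for s = aabb with p = 2
violates the constraint: |xy| ≤ p

|xy| = |aabb| = 4 > 2 = p. The decomposition puts too many characters in xy.

Pumping lemma constraints:
1. xyz = s (decomposition is valid)
2. |xy| ≤ p
3. |y| > 0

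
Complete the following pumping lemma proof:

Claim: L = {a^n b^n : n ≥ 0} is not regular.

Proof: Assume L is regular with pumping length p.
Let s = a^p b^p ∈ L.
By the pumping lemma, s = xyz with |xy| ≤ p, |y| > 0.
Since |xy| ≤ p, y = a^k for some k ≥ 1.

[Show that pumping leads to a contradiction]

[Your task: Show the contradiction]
Consider xy²z = a^(p+k) b^p.

Since k ≥ 1, we have p + k > p.
So xy²z has more a's than b's: (p+k) a's vs p b's.
This means xy²z ∉ L because a^n b^n requires equal counts.

This contradicts the pumping lemma which states xy²z ∈ L.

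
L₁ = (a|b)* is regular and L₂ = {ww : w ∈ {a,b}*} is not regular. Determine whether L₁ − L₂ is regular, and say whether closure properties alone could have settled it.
No — L₁ − L₂ is not regular.

L₁ − L₂ is the complement of {ww} within {a,b}*. If it were regular, its complement {ww} would be regular as well (regular languages are closed under complement) — contradiction. So L₁ − L₂ is not regular.

Note that the bare facts "L₁ regular, L₂ non-regular" do not settle the question by themselves: the closure of regular languages under ∪, ∩, complement and difference applies only when BOTH operands are regular. With a non-regular operand the result can come out regular or non-regular depending on the specific languages, so one has to work out L₁ − L₂ for this particular pair, as above.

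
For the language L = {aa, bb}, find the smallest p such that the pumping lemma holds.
p = 3

For a finite language L, the pumping lemma holds vacuously if p > max|s| for s ∈ L.

The longest string in L = {aa, bb} has length 2.
If p = 3, then no string s ∈ L has |s| ≥ p, so the condition is vacuously true.

The minimum pumping length is p = 3.

Why no smaller p works: for any p ≤ 2, the longest string s ∈ L has |s| = 2 ≥ p, so it would
have to be pumpable; but pumping up (i = 2, 3, ...) produces ever longer strings, which cannot all lie in the
finite language L. So the pumping property fails for every p ≤ 2.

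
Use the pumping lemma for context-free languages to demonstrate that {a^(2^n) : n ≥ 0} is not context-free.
Assume for contradiction that L is context-free, and let p ≥ 1 be the pumping length given by the pumping lemma for CFLs.
Choose s = a^(2^p). Then s ∈ L and |s| = 2^p ≥ p.
By the CFL pumping lemma, s = uvxyz for some u, v, x, y, z with |vxy| ≤ p, |vy| ≥ 1, and uv^i xy^i z ∈ L for every i ≥ 0.
All symbols are a's, so only lengths matter: let k = |vy|, with 1 ≤ k ≤ |vxy| ≤ p < 2^p.

Take i = 2: |uv²xy²z| = 2^p + k, and 2^p < 2^p + k < 2^p + 2^p = 2^(p+1).
So the length lies strictly between consecutive powers of two and is not a power of 2; uv²xy²z ∉ L.

This contradicts the CFL pumping lemma, which requires uv^i xy^i z ∈ L for all i ≥ 0.
Hence L = {a^(2^n) : n ≥ 0} is not context-free. ∎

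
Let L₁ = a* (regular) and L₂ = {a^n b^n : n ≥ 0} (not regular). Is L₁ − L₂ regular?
Yes — L₁ − L₂ is regular.

The only string of a* that lies in {a^n b^n} is ε, so L₁ − L₂ = a* − {ε} = a⁺ = aa*, which is regular.

Note that the bare facts "L₁ regular, L₂ non-regular" do not settle the question by themselves: the closure of regular languages under ∪, ∩, complement and difference applies only when BOTH operands are regular. With a non-regular operand the result can come out regular or non-regular depending on the specific languages, so one has to work out L₁ − L₂ for this particular pair, as above.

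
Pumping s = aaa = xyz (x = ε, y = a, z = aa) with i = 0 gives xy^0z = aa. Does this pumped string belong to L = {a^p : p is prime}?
Yes

xy⁰z = ε · ε · aa = aa.
aa has length 2, which is prime, so it is in L.
(A single pumped string landing in L is not a contradiction by itself; a non-regularity proof needs some i for which xy^i z ∉ L, for every admissible decomposition.)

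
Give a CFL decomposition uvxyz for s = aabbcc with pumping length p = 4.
u='a', v='a', x='bb', y='c', z='c'

For s = aabbcc with pumping length p = 4:

One valid decomposition:
- u = 'a'
- v = 'a'
- x = 'bb'
- y = 'c'
- z = 'c'

Verification:
- uvxyz = 'a' + 'a' + 'bb' + 'c' + 'c' = aabbcc ✓
- |vxy| = |'abbc'| = 4 ≤ 4 ✓
- |vy| = |'ac'| = 2 > 0 ✓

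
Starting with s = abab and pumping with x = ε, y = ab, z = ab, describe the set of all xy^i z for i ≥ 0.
{xy^i z : i ≥ 0} = {(ab)^(i+1) : i ≥ 0} = {ab, abab, ababab, ...}

With x = ε, y = ab, z = ab: Pumping 'ab' gives strings of alternating a's and b's.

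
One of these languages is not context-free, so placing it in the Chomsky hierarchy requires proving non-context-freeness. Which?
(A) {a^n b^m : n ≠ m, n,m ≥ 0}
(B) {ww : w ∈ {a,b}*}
(B) {ww : w ∈ {a,b}*}

(B) {ww : w ∈ {a,b}*} requires the CFL pumping lemma.

- {a^n b^m : n ≠ m, n,m ≥ 0} is context-free (but not regular)
  • Can be shown non-regular with the regular pumping lemma
  • After pumping a's, we can make n = m

- {ww : w ∈ {a,b}*} is NOT context-free
  • Requires the CFL pumping lemma to prove
  • Cannot verify equality of two arbitrary substrings

The CFL pumping lemma is "stronger" in that it can prove non-membership
in the larger class of context-free languages.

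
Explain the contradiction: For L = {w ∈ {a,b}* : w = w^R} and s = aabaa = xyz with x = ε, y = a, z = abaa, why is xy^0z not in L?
xy⁰z = abaa ∉ L

Pumping with i = 0 replaces y = a by y⁰ = ε:
- Original: s = xyz = aabaa; aabaa reversed is aabaa, the same string, so it is a palindrome and is in L
- Pumped: xy⁰z = ε · ε · abaa = abaa
- abaa reversed is aaba ≠ abaa, so it is not a palindrome and is not in L

The pumping lemma would require xy⁰z ∈ L, so this decomposition yields a contradiction.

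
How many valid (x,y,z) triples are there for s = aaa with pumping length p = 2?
3

For s = 'aaa' with pumping length p = 2:

Constraints: |xy| ≤ 2, |y| > 0

Valid decompositions (|xy| ≤ p, |y| ≥ 1):
  • x='', y='a', z='aa'
  • x='a', y='a', z='a'
  • x='', y='aa', z='a'

Total count: 3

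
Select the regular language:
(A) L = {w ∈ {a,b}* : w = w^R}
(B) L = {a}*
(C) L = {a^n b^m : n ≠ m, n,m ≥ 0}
(B) {a}*

(B) L = {a}* is regular.

This can be recognized by a finite automaton (DFA/NFA).
Regular expressions like {a}* define regular languages.

The other choices are not regular:
- {w ∈ {a,b}* : w = w^R}: After pumping, the string is no longer symmetric
- {a^n b^m : n ≠ m, n,m ≥ 0}: After pumping a's, we can make n = m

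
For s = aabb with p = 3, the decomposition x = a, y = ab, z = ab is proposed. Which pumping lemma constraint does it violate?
Violated: xyz = s

The decomposition x = a, y = ab, z = ab for s = aabb with p = 3
violates the constraint: xyz = s

xyz = 'a' + 'ab' + 'ab' = 'aabab' ≠ 'aabb' = s. The decomposition doesn't reconstruct s.

Pumping lemma constraints:
1. xyz = s (decomposition is valid)
2. |xy| ≤ p
3. |y| > 0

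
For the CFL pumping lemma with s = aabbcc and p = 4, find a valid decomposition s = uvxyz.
u='a', v='a', x='bb', y='c', z='c'

For s = aabbcc with pumping length p = 4:

One valid decomposition:
- u = 'a'
- v = 'a'
- x = 'bb'
- y = 'c'
- z = 'c'

Verification:
- uvxyz = 'a' + 'a' + 'bb' + 'c' + 'c' = aabbcc ✓
- |vxy| = |'abbc'| = 4 ≤ 4 ✓
- |vy| = |'ac'| = 2 > 0 ✓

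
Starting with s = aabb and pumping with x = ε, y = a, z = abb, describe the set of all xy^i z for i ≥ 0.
{xy^i z : i ≥ 0} = {a^(i+1) b^2 : i ≥ 0} = {abb, aabb, aaabb, ...}

With x = ε, y = a, z = abb: Starting with aabb and pumping the first 'a' (z = abb keeps the second 'a'), we get strings with i+1 a's followed by 2 b's for i = 0, 1, 2, ...; note bb is not produced because z always contributes one a.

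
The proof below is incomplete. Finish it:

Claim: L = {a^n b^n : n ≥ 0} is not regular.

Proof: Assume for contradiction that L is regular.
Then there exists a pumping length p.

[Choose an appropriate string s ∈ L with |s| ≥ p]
s = a^p b^p

This string is in L (has equal a's and b's) and has length 2p ≥ p.
Any decomposition xyz with |xy| ≤ p means y consists only of a's,
so pumping will unbalance the counts.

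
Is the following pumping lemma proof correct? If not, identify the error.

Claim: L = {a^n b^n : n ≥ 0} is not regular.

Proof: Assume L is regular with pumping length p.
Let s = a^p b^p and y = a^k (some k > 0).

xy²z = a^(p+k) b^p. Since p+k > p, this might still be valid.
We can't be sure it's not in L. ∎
The proof is INCORRECT.

Error: The conclusion is wrong.
xy²z = a^(p+k) b^p is definitely NOT in L because the number of a's (p+k) ≠ number of b's (p).
The proof incorrectly doubts what is actually a valid contradiction.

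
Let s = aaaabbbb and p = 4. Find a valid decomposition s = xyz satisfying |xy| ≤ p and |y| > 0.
x = '', y = 'aa', z = 'aabbbb'

For s = aaaabbbb and p = 4, one valid decomposition is:
- x = '' (length 0)
- y = 'aa' (length 2)
- z = 'aabbbb' (length 6)

Verification:
- xyz = '' + 'aa' + 'aabbbb' = aaaabbbb ✓
- |xy| = 2 ≤ 4 ✓
- |y| = 2 > 0 ✓

All pumping lemma constraints are satisfied.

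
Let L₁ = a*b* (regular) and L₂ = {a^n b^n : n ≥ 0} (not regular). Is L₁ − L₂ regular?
No — L₁ − L₂ is not regular.

a*b* − {a^n b^n} = {a^n b^m : n ≠ m}. If this were regular, then its complement intersected with a*b*, namely {a^n b^n : n ≥ 0}, would be regular too (closure under complement and intersection) — contradiction. So L₁ − L₂ is not regular.

Note that the bare facts "L₁ regular, L₂ non-regular" do not settle the question by themselves: the closure of regular languages under ∪, ∩, complement and difference applies only when BOTH operands are regular. With a non-regular operand the result can come out regular or non-regular depending on the specific languages, so one has to work out L₁ − L₂ for this particular pair, as above.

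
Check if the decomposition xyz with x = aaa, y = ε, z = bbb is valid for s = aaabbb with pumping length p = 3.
Violated: |y| > 0

The decomposition x = aaa, y = ε, z = bbb for s = aaabbb with p = 3
violates the constraint: |y| > 0

|y| = 0, but the pumping lemma requires |y| > 0 (y must be non-empty).

Pumping lemma constraints:
1. xyz = s (decomposition is valid)
2. |xy| ≤ p
3. |y| > 0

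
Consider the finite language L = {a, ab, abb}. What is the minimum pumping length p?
p = 4

For a finite language L, the pumping lemma holds vacuously if p > max|s| for s ∈ L.

The longest string in L = {a, ab, abb} has length 3.
If p = 4, then no string s ∈ L has |s| ≥ p, so the condition is vacuously true.

The minimum pumping length is p = 4.

Why no smaller p works: for any p ≤ 3, the longest string s ∈ L has |s| = 3 ≥ p, so it would
have to be pumpable; but pumping up (i = 2, 3, ...) produces ever longer strings, which cannot all lie in the
finite language L. So the pumping property fails for every p ≤ 3.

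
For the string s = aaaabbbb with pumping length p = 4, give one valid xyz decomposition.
x = '', y = 'aa', z = 'aabbbb'

For s = aaaabbbb and p = 4, one valid decomposition is:
- x = '' (length 0)
- y = 'aa' (length 2)
- z = 'aabbbb' (length 6)

Verification:
- xyz = '' + 'aa' + 'aabbbb' = aaaabbbb ✓
- |xy| = 2 ≤ 4 ✓
- |y| = 2 > 0 ✓

All pumping lemma constraints are satisfied.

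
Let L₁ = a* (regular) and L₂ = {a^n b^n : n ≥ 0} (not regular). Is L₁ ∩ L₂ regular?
Yes — L₁ ∩ L₂ is regular.

A string of a* contains no b's, and the only string of {a^n b^n} with no b's is ε (n = 0). So L₁ ∩ L₂ = {ε}, a finite language, which is regular.

Note that the bare facts "L₁ regular, L₂ non-regular" do not settle the question by themselves: the closure of regular languages under ∪, ∩, complement and difference applies only when BOTH operands are regular. With a non-regular operand the result can come out regular or non-regular depending on the specific languages, so one has to work out L₁ ∩ L₂ for this particular pair, as above.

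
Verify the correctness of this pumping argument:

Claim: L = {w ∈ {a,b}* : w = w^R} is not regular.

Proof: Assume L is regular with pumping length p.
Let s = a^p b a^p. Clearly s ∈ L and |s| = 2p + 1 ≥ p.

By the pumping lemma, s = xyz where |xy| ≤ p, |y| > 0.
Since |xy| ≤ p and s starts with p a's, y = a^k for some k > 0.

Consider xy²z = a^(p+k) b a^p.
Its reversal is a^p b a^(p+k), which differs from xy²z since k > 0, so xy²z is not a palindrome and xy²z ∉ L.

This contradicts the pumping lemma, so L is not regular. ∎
The proof is correct.

This proof is valid because:
1. s = a^p b a^p is in L and is chosen in terms of p, so |s| ≥ p holds for every p
2. The decomposition analysis is correct: |xy| ≤ p forces y to lie inside the leading a's
3. The contradiction is valid: a^(p+k) b a^p has more a's before the b than after it, so it is not a palindrome
4. The conclusion follows logically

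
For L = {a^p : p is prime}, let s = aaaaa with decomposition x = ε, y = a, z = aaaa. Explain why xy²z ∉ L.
xy²z = aaaaaa ∉ L

Pumping with i = 2 replaces y = a by y² = aa:
- Original: s = xyz = aaaaa; aaaaa has length 5, which is prime, so it is in L
- Pumped: xy²z = ε · aa · aaaa = aaaaaa
- aaaaaa has length 6 = 2 × 3, which is not prime, so it is not in L

The pumping lemma would require xy²z ∈ L, so this decomposition yields a contradiction.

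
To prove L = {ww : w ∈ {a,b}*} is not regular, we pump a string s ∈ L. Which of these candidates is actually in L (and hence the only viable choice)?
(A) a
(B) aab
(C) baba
(C) baba

The pumping lemma is applied to a string s that lies in L, so first check membership of each option:
- (A) a has odd length 1, so it cannot be written as ww and is not in L ✗
- (B) aab has odd length 3, so it cannot be written as ww and is not in L ✗
- (C) baba splits into halves ba · ba, which are equal, so it is in L (w = ba) ✓

Only (C) baba is in L, so it is the only candidate that could play the role of s.
(In a complete proof one picks s in terms of the pumping length p so that |s| ≥ p is guaranteed; a fixed string like baba illustrates the shape of such an s.)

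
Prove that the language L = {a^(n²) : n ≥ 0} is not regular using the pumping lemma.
Assume for contradiction that L is regular, and let p ≥ 1 be the pumping length given by the pumping lemma.
Choose s = a^(p²). Then s ∈ L and |s| = p² ≥ p.
By the pumping lemma, s = xyz for some x, y, z with |xy| ≤ p, |y| ≥ 1, and xy^i z ∈ L for every i ≥ 0.
Here y = a^k for some k with 1 ≤ k ≤ |xy| ≤ p.

Take i = 2: |xy²z| = p² + k.
Now p² < p² + k ≤ p² + p < p² + 2p + 1 = (p + 1)².
So |xy²z| lies strictly between the consecutive squares p² and (p + 1)², hence is not a perfect square, and xy²z ∉ L.

This contradicts the pumping lemma, which requires xy^i z ∈ L for all i ≥ 0.
Hence L = {a^(n²) : n ≥ 0} is not regular. ∎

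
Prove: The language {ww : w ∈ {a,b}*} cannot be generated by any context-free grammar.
Assume for contradiction that L is context-free, and let p ≥ 1 be the pumping length given by the pumping lemma for CFLs.
Choose s = a^p b^p a^p b^p. Then s ∈ L (take w = a^p b^p) and |s| = 4p ≥ p.
By the CFL pumping lemma, s = uvxyz for some u, v, x, y, z with |vxy| ≤ p, |vy| ≥ 1, and uv^i xy^i z ∈ L for every i ≥ 0.

Write s as four blocks A₁ B₁ A₂ B₂ with A₁ = A₂ = a^p and B₁ = B₂ = b^p. Since |vxy| ≤ p, the window vxy lies inside at most two adjacent blocks. Take i = 0 and let t = uxz, so |t| = 4p − |vy| with 1 ≤ |vy| ≤ p. If |t| is odd, t ∉ L immediately, so assume |vy| is even (hence |vy| ≥ 2) and |t|/2 = 2p − |vy|/2, which satisfies p ≤ |t|/2 ≤ 2p − 1.

Case 1 (vxy inside A₁B₁): t = a^(p−j) b^(p−l) a^p b^p with j + l = |vy|. The second half of t has length < 2p, so it is a suffix of the trailing a^p b^p and ends in b; the first half is a^(p−j) b^(p−l) a^((j+l)/2), which ends in a because (j+l)/2 ≥ 1. The halves differ, so t ∉ L.

Case 2 (vxy inside B₁A₂, straddling the middle): t = a^p b^(p−j) a^(p−l) b^p with j + l = |vy|. If t = ww, then w is a prefix of t of length ≥ p, so w begins with a^p; and w is a suffix of t of length ≥ p, so w ends with b^p. That forces |w| ≥ 2p, contradicting |w| = |t|/2 ≤ 2p − 1. So t ∉ L.

Case 3 (vxy inside A₂B₂): t = a^p b^p a^(p−j) b^(p−l) with j + l = |vy|. The first half of t is a prefix of a^p b^p, so it begins with a; the second half is b^((j+l)/2) a^(p−j) b^(p−l), which begins with b. The halves differ, so t ∉ L.

In every case uv⁰xy⁰z = uxz ∉ L.

This contradicts the CFL pumping lemma, which requires uv^i xy^i z ∈ L for all i ≥ 0.
Hence L = {ww : w ∈ {a,b}*} is not context-free. ∎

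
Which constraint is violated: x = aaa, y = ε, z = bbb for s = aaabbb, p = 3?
Violated: |y| > 0

The decomposition x = aaa, y = ε, z = bbb for s = aaabbb with p = 3
violates the constraint: |y| > 0

|y| = 0, but the pumping lemma requires |y| > 0 (y must be non-empty).

Pumping lemma constraints:
1. xyz = s (decomposition is valid)
2. |xy| ≤ p
3. |y| > 0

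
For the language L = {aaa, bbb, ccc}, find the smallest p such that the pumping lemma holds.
p = 4

For a finite language L, the pumping lemma holds vacuously if p > max|s| for s ∈ L.

The longest string in L = {aaa, bbb, ccc} has length 3.
If p = 4, then no string s ∈ L has |s| ≥ p, so the condition is vacuously true.

The minimum pumping length is p = 4.

Why no smaller p works: for any p ≤ 3, the longest string s ∈ L has |s| = 3 ≥ p, so it would
have to be pumpable; but pumping up (i = 2, 3, ...) produces ever longer strings, which cannot all lie in the
finite language L. So the pumping property fails for every p ≤ 3.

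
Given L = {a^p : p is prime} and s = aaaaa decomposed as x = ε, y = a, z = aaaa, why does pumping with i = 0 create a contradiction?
xy⁰z = aaaa ∉ L

Pumping with i = 0 replaces y = a by y⁰ = ε:
- Original: s = xyz = aaaaa; aaaaa has length 5, which is prime, so it is in L
- Pumped: xy⁰z = ε · ε · aaaa = aaaa
- aaaa has length 4 = 2 × 2, which is not prime, so it is not in L

The pumping lemma would require xy⁰z ∈ L, so this decomposition yields a contradiction.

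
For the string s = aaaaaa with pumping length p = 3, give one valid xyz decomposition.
x = 'a', y = 'aa', z = 'aaa'

For s = aaaaaa and p = 3, one valid decomposition is:
- x = 'a' (length 1)
- y = 'aa' (length 2)
- z = 'aaa' (length 3)

Verification:
- xyz = 'a' + 'aa' + 'aaa' = aaaaaa ✓
- |xy| = 3 ≤ 3 ✓
- |y| = 2 > 0 ✓

All pumping lemma constraints are satisfied.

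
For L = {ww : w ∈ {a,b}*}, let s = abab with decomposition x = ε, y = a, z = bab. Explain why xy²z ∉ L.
xy²z = aabab ∉ L

Pumping with i = 2 replaces y = a by y² = aa:
- Original: s = xyz = abab; abab splits into halves ab · ab, which are equal, so it is in L (w = ab)
- Pumped: xy²z = ε · aa · bab = aabab
- aabab has odd length 5, so it cannot be written as ww and is not in L

The pumping lemma would require xy²z ∈ L, so this decomposition yields a contradiction.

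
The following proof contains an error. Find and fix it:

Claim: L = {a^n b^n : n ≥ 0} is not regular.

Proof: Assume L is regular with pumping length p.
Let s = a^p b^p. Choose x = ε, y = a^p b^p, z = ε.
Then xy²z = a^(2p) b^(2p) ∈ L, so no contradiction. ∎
Error: The decomposition violates |xy| ≤ p. With y = a^p b^p, |xy| = |y| = 2p > p. (The proof also miscomputes xy²z, which would be a^p b^p a^p b^p rather than a^(2p) b^(2p), and it wrongly treats one harmless decomposition as settling the matter — the prover does not get to choose the decomposition.)

Correction: The pumping lemma requires |xy| ≤ p, and the argument must handle every decomposition satisfying |xy| ≤ p, |y| ≥ 1. Since s starts with p a's, any such y consists only of a's, say y = a^k with k ≥ 1. Then xy²z = a^(p+k) b^p has unequal numbers of a's and b's, so xy²z ∉ L — the required contradiction.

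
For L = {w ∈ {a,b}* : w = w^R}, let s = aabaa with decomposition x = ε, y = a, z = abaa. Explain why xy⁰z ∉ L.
xy⁰z = abaa ∉ L

Pumping with i = 0 replaces y = a by y⁰ = ε:
- Original: s = xyz = aabaa; aabaa reversed is aabaa, the same string, so it is a palindrome and is in L
- Pumped: xy⁰z = ε · ε · abaa = abaa
- abaa reversed is aaba ≠ abaa, so it is not a palindrome and is not in L

The pumping lemma would require xy⁰z ∈ L, so this decomposition yields a contradiction.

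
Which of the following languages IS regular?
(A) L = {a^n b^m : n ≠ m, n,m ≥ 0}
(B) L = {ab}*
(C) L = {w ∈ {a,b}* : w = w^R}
(B) {ab}*

(B) L = {ab}* is regular.

This can be recognized by a finite automaton (DFA/NFA).
Regular expressions like {ab}* define regular languages.

The other choices are not regular:
- {w ∈ {a,b}* : w = w^R}: After pumping, the string is no longer symmetric
- {a^n b^m : n ≠ m, n,m ≥ 0}: After pumping a's, we can make n = m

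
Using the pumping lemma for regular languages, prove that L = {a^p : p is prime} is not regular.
Assume for contradiction that L is regular, and let p ≥ 1 be the pumping length given by the pumping lemma.
Choose a prime q with q ≥ p (one exists because there are infinitely many primes) and let s = a^q. Then s ∈ L and |s| = q ≥ p.
By the pumping lemma, s = xyz for some x, y, z with |xy| ≤ p, |y| ≥ 1, and xy^i z ∈ L for every i ≥ 0.
Here y = a^k for some k with 1 ≤ k ≤ p, and xy^i z = a^(q + (i − 1)k) for every i ≥ 0.

Take i = q + 1: |xy^(q+1) z| = q + qk = q(k + 1).
Both factors satisfy q ≥ 2 and k + 1 ≥ 2, so q(k + 1) is composite, and xy^(q+1) z ∉ L.

This contradicts the pumping lemma, which requires xy^i z ∈ L for all i ≥ 0.
Hence L = {a^p : p is prime} is not regular. ∎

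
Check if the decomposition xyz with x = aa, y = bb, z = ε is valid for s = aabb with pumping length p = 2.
Violated: |xy| ≤ p

The decomposition x = aa, y = bb, z = ε for s = aabb with p = 2
violates the constraint: |xy| ≤ p

|xy| = |aabb| = 4 > 2 = p. The decomposition puts too many characters in xy.

Pumping lemma constraints:
1. xyz = s (decomposition is valid)
2. |xy| ≤ p
3. |y| > 0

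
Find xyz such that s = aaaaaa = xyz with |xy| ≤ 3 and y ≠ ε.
x = 'aa', y = 'a', z = 'aaa'

For s = aaaaaa and p = 3, one valid decomposition is:
- x = 'aa' (length 2)
- y = 'a' (length 1)
- z = 'aaa' (length 3)

Verification:
- xyz = 'aa' + 'a' + 'aaa' = aaaaaa ✓
- |xy| = 3 ≤ 3 ✓
- |y| = 1 > 0 ✓

All pumping lemma constraints are satisfied.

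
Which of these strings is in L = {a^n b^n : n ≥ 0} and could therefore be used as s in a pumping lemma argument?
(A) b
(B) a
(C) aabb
(C) aabb

The pumping lemma is applied to a string s that lies in L, so first check membership of each option:
- (A) b has 0 a's and 1 b's; 0 ≠ 1, so it is not in L ✗
- (B) a has 1 a's and 0 b's; 1 ≠ 0, so it is not in L ✗
- (C) aabb = a^2 b^2 has equal counts (2 = 2), so it is in L ✓

Only (C) aabb is in L, so it is the only candidate that could play the role of s.
(In a complete proof one picks s in terms of the pumping length p so that |s| ≥ p is guaranteed; a fixed string like aabb illustrates the shape of such an s.)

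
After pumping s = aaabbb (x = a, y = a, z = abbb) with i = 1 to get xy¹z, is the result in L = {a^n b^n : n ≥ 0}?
Yes

xy¹z = a · a · abbb = aaabbb.
aaabbb = a^3 b^3 has equal counts (3 = 3), so it is in L.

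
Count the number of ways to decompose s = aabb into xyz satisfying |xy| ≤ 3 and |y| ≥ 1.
6

For s = 'aabb' with pumping length p = 3:

Constraints: |xy| ≤ 3, |y| > 0

Valid decompositions (|xy| ≤ p, |y| ≥ 1):
  • x='', y='a', z='abb'
  • x='a', y='a', z='bb'
  • x='', y='aa', z='bb'
  • x='aa', y='b', z='b'
  • x='a', y='ab', z='b'
  • x='', y='aab', z='b'

Total count: 6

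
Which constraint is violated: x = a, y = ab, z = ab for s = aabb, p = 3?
Violated: xyz = s

The decomposition x = a, y = ab, z = ab for s = aabb with p = 3
violates the constraint: xyz = s

xyz = 'a' + 'ab' + 'ab' = 'aabab' ≠ 'aabb' = s. The decomposition doesn't reconstruct s.

Pumping lemma constraints:
1. xyz = s (decomposition is valid)
2. |xy| ≤ p
3. |y| > 0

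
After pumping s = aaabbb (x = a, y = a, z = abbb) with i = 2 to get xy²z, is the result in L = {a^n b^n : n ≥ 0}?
No

xy²z = a · aa · abbb = aaaabbb.
aaaabbb has 4 a's and 3 b's; 4 ≠ 3, so it is not in L.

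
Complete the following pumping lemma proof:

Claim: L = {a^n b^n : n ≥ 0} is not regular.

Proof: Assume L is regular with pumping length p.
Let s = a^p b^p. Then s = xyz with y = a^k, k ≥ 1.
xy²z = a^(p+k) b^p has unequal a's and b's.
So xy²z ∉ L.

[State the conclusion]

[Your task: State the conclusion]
This contradicts the pumping lemma for regular languages,
which guarantees xy^i z ∈ L for all i ≥ 0.

Since our assumption that L is regular leads to a contradiction,
we conclude that L = {a^n b^n : n ≥ 0} is NOT regular. ∎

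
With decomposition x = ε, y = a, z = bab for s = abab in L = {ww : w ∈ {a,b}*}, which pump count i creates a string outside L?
i = 2

xy²z = ε · aa · bab = aabab; aabab has odd length 5, so it cannot be written as ww and is not in L.
(Other choices also work, e.g. i = 0, 3; only i = 1 is guaranteed to stay in L since xy¹z = s.)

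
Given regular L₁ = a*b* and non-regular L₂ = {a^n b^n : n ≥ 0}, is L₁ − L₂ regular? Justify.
No — L₁ − L₂ is not regular.

a*b* − {a^n b^n} = {a^n b^m : n ≠ m}. If this were regular, then its complement intersected with a*b*, namely {a^n b^n : n ≥ 0}, would be regular too (closure under complement and intersection) — contradiction. So L₁ − L₂ is not regular.

Note that the bare facts "L₁ regular, L₂ non-regular" do not settle the question by themselves: the closure of regular languages under ∪, ∩, complement and difference applies only when BOTH operands are regular. With a non-regular operand the result can come out regular or non-regular depending on the specific languages, so one has to work out L₁ − L₂ for this particular pair, as above.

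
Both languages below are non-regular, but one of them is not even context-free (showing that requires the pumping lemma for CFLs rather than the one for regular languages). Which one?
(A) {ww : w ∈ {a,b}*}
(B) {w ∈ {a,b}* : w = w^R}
(A) {ww : w ∈ {a,b}*}

(A) {ww : w ∈ {a,b}*} requires the CFL pumping lemma.

- {w ∈ {a,b}* : w = w^R} is context-free (but not regular)
  • Can be shown non-regular with the regular pumping lemma
  • After pumping, the string is no longer symmetric

- {ww : w ∈ {a,b}*} is NOT context-free
  • Requires the CFL pumping lemma to prove
  • Even a PDA cannot compare two arbitrary halves symbol by symbol; CFL pumping on a^p b^p a^p b^p fails

The CFL pumping lemma is "stronger" in that it can prove non-membership
in the larger class of context-free languages.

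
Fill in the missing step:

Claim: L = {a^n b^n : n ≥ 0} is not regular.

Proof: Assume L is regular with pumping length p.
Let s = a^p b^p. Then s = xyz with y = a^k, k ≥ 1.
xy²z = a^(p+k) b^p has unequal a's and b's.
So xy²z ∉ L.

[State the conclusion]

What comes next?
This contradicts the pumping lemma for regular languages,
which guarantees xy^i z ∈ L for all i ≥ 0.

Since our assumption that L is regular leads to a contradiction,
we conclude that L = {a^n b^n : n ≥ 0} is NOT regular. ∎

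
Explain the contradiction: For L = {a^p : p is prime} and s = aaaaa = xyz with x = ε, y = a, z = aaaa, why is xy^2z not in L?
xy²z = aaaaaa ∉ L

Pumping with i = 2 replaces y = a by y² = aa:
- Original: s = xyz = aaaaa; aaaaa has length 5, which is prime, so it is in L
- Pumped: xy²z = ε · aa · aaaa = aaaaaa
- aaaaaa has length 6 = 2 × 3, which is not prime, so it is not in L

The pumping lemma would require xy²z ∈ L, so this decomposition yields a contradiction.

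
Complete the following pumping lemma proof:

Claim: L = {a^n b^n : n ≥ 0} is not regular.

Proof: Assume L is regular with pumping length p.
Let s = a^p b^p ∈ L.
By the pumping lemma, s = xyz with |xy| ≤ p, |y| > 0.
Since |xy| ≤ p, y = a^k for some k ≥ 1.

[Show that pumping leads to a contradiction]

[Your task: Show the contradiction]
Consider xy²z = a^(p+k) b^p.

Since k ≥ 1, we have p + k > p.
So xy²z has more a's than b's: (p+k) a's vs p b's.
This means xy²z ∉ L because a^n b^n requires equal counts.

This contradicts the pumping lemma which states xy²z ∈ L.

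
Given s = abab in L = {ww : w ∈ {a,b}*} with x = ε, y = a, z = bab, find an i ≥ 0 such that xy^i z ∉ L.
i = 2

xy²z = ε · aa · bab = aabab; aabab has odd length 5, so it cannot be written as ww and is not in L.
(Other choices also work, e.g. i = 0, 3; only i = 1 is guaranteed to stay in L since xy¹z = s.)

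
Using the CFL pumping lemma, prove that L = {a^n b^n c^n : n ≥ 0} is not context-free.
Assume for contradiction that L is context-free, and let p ≥ 1 be the pumping length given by the pumping lemma for CFLs.
Choose s = a^p b^p c^p. Then s ∈ L and |s| = 3p ≥ p.
By the CFL pumping lemma, s = uvxyz for some u, v, x, y, z with |vxy| ≤ p, |vy| ≥ 1, and uv^i xy^i z ∈ L for every i ≥ 0.

Because |vxy| ≤ p, the window vxy cannot contain both an a and a c: any substring of s containing both must include the entire block b^p plus at least one a and one c, so it has length ≥ p + 2 > p.
Hence at least one of the letters a, c does not occur in vy at all.

Take i = 0: the string uxz is obtained from s by deleting |vy| ≥ 1 symbols, so |uxz| = 3p − |vy| < 3p.
But the letter (a or c) that does not occur in vy still occurs exactly p times in uxz. Every string of L with exactly p copies of some letter is a^p b^p c^p, of length 3p. Since |uxz| < 3p, uxz ∉ L.

This contradicts the CFL pumping lemma, which requires uv^i xy^i z ∈ L for all i ≥ 0.
Hence L = {a^n b^n c^n : n ≥ 0} is not context-free. ∎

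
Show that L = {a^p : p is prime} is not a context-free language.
Assume for contradiction that L is context-free, and let p ≥ 1 be the pumping length given by the pumping lemma for CFLs.
Choose a prime q with q ≥ p and let s = a^q. Then s ∈ L and |s| = q ≥ p.
By the CFL pumping lemma, s = uvxyz for some u, v, x, y, z with |vxy| ≤ p, |vy| ≥ 1, and uv^i xy^i z ∈ L for every i ≥ 0.
All symbols are a's, so only lengths matter: let k = |vy|, with 1 ≤ k ≤ p. Then |uv^i xy^i z| = q + (i − 1)k.

Take i = q + 1: the length is q + qk = q(k + 1).
Both factors satisfy q ≥ 2 and k + 1 ≥ 2, so q(k + 1) is composite and uv^(q+1) xy^(q+1) z ∉ L.

This contradicts the CFL pumping lemma, which requires uv^i xy^i z ∈ L for all i ≥ 0.
Hence L = {a^p : p is prime} is not context-free. ∎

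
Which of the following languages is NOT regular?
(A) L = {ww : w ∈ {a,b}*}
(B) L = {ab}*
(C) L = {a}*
(A) {ww : w ∈ {a,b}*}

(A) L = {ww : w ∈ {a,b}*} is NOT regular.

The pumping lemma can be used to prove this:
After pumping, the two halves no longer match

The other languages are regular because they can be recognized by finite automata.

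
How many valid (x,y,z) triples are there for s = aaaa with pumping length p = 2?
3

For s = 'aaaa' with pumping length p = 2:

Constraints: |xy| ≤ 2, |y| > 0

Valid decompositions (|xy| ≤ p, |y| ≥ 1):
  • x='', y='a', z='aaa'
  • x='a', y='a', z='aa'
  • x='', y='aa', z='aa'

Total count: 3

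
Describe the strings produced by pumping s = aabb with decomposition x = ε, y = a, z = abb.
{xy^i z : i ≥ 0} = {a^(i+1) b^2 : i ≥ 0} = {abb, aabb, aaabb, ...}

With x = ε, y = a, z = abb: Starting with aabb and pumping the first 'a' (z = abb keeps the second 'a'), we get strings with i+1 a's followed by 2 b's for i = 0, 1, 2, ...; note bb is not produced because z always contributes one a.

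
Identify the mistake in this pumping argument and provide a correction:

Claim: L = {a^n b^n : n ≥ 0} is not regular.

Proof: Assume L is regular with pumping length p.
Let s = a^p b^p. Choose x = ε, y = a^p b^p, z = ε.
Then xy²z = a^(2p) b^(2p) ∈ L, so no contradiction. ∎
Error: The decomposition violates |xy| ≤ p. With y = a^p b^p, |xy| = |y| = 2p > p. (The proof also miscomputes xy²z, which would be a^p b^p a^p b^p rather than a^(2p) b^(2p), and it wrongly treats one harmless decomposition as settling the matter — the prover does not get to choose the decomposition.)

Correction: The pumping lemma requires |xy| ≤ p, and the argument must handle every decomposition satisfying |xy| ≤ p, |y| ≥ 1. Since s starts with p a's, any such y consists only of a's, say y = a^k with k ≥ 1. Then xy²z = a^(p+k) b^p has unequal numbers of a's and b's, so xy²z ∉ L — the required contradiction.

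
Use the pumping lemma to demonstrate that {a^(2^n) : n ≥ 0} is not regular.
Assume for contradiction that L is regular, and let p ≥ 1 be the pumping length given by the pumping lemma.
Choose s = a^(2^p). Then s ∈ L and |s| = 2^p ≥ p.
By the pumping lemma, s = xyz for some x, y, z with |xy| ≤ p, |y| ≥ 1, and xy^i z ∈ L for every i ≥ 0.
Here y = a^k for some k with 1 ≤ k ≤ |xy| ≤ p, and p < 2^p.

Take i = 2: |xy²z| = 2^p + k.
Now 2^p < 2^p + k ≤ 2^p + p < 2^p + 2^p = 2^(p+1).
So |xy²z| lies strictly between the consecutive powers of two 2^p and 2^(p+1), hence is not a power of 2, and xy²z ∉ L.

This contradicts the pumping lemma, which requires xy^i z ∈ L for all i ≥ 0.
Hence L = {a^(2^n) : n ≥ 0} is not regular. ∎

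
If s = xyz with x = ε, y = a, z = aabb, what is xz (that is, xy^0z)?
aabb

Given x = '', y = 'a', z = 'aabb' and i = 0:

xy^0z = x + y·y·...·y (0 times) + z
       = '' + 'a'^0 + 'aabb'
       = '' + '' + 'aabb'
       = 'aabb'

The pumped string is 'aabb' with length 4.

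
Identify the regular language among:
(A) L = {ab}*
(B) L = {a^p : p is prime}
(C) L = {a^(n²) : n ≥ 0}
(A) {ab}*

(A) L = {ab}* is regular.

This can be recognized by a finite automaton (DFA/NFA).
Regular expressions like {ab}* define regular languages.

The other choices are not regular:
- {a^p : p is prime}: After pumping, the length becomes composite
- {a^(n²) : n ≥ 0}: After pumping, length is no longer a perfect square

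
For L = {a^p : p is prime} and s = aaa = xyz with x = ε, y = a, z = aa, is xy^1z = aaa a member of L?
Yes

xy¹z = ε · a · aa = aaa.
aaa has length 3, which is prime, so it is in L.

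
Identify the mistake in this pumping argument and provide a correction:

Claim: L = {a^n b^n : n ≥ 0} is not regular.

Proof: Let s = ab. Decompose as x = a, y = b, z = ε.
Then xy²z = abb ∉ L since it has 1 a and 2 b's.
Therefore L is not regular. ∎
Error: The string s = ab might be shorter than the pumping length p.

Correction: Choose s = a^p b^p to ensure |s| ≥ p. Also, the decomposition is wrong: with |xy| ≤ p, y cannot include b's when s starts with p a's.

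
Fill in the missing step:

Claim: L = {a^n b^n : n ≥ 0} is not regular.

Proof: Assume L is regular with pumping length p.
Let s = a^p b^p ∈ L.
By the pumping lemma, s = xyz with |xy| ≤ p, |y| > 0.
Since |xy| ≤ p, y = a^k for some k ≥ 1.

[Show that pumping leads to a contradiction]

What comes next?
Consider xy²z = a^(p+k) b^p.

Since k ≥ 1, we have p + k > p.
So xy²z has more a's than b's: (p+k) a's vs p b's.
This means xy²z ∉ L because a^n b^n requires equal counts.

This contradicts the pumping lemma which states xy²z ∈ L.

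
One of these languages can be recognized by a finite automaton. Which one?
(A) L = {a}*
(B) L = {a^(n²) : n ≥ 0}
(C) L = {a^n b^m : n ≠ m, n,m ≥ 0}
(A) {a}*

(A) L = {a}* is regular.

This can be recognized by a finite automaton (DFA/NFA).
Regular expressions like {a}* define regular languages.

The other choices are not regular:
- {a^n b^m : n ≠ m, n,m ≥ 0}: After pumping a's, we can make n = m
- {a^(n²) : n ≥ 0}: After pumping, length is no longer a perfect square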